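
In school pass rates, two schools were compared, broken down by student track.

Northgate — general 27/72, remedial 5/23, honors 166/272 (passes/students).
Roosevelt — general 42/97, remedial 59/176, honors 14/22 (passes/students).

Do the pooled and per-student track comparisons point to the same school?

General: Northgate 27/72 = 37.5%, Roosevelt 42/97 = 43.3% → Roosevelt
Remedial: Northgate 5/23 = 21.7%, Roosevelt 59/176 = 33.5% → Roosevelt
Honors: Northgate 166/272 = 61.0%, Roosevelt 14/22 = 63.6% → Roosevelt
Overall: Northgate 198/367 = 54.0%, Roosevelt 115/295 = 39.0% → Northgate
Roosevelt wins each student group but Northgate wins overall — the comparison reverses. Roosevelt's students skew toward remedial, which has a lower base rate.

No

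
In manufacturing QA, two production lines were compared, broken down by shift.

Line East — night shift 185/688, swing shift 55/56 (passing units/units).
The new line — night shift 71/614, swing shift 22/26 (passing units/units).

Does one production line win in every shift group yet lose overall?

No

Night shift: Line East 185/688 = 26.9%, the new line 71/614 = 11.6% → Line East
Swing shift: Line East 55/56 = 98.2%, the new line 22/26 = 84.6% → Line East
Overall: Line East 240/744 = 32.3%, the new line 93/640 = 14.5% → Line East
Line East wins overall and in every shift group — no reversal.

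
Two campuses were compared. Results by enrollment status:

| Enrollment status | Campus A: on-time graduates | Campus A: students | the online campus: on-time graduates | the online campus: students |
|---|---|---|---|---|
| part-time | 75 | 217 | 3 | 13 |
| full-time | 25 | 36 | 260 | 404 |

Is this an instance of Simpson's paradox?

Yes

Part-time: Campus A 75/217 = 34.6%, the online campus 3/13 = 23.1% → Campus A
Full-time: Campus A 25/36 = 69.4%, the online campus 260/404 = 64.4% → Campus A
Overall: Campus A 100/253 = 39.5%, the online campus 263/417 = 63.1% → the online campus
Campus A wins each enrollment group but the online campus wins overall — the comparison reverses. Campus A's students skew toward part-time, which has a lower base rate.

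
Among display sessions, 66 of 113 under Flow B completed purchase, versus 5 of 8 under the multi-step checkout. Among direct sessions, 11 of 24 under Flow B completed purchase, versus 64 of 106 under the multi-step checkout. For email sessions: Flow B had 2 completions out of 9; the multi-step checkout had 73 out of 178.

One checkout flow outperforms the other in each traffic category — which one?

the multi-step checkout

Display: Flow B 66/113 = 58.4%, the multi-step checkout 5/8 = 62.5% → the multi-step checkout
Direct: Flow B 11/24 = 45.8%, the multi-step checkout 64/106 = 60.4% → the multi-step checkout
Email: Flow B 2/9 = 22.2%, the multi-step checkout 73/178 = 41.0% → the multi-step checkout
The multi-step checkout has the higher rate in all 3 groups.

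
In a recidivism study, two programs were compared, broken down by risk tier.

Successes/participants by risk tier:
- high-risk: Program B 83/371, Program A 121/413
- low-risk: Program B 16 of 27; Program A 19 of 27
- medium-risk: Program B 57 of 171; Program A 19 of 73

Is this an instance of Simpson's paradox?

High-risk: Program B 83/371 = 22.4%, Program A 121/413 = 29.3% → Program A
Low-risk: Program B 16/27 = 59.3%, Program A 19/27 = 70.4% → Program A
Medium-risk: Program B 57/171 = 33.3%, Program A 19/73 = 26.0% → Program B
Overall: Program B 156/569 = 27.4%, Program A 159/513 = 31.0% → Program A
Neither sweeps: Program B wins 1 of 3 groups, Program A wins 2. Program A wins overall but not every group — no Simpson reversal.

No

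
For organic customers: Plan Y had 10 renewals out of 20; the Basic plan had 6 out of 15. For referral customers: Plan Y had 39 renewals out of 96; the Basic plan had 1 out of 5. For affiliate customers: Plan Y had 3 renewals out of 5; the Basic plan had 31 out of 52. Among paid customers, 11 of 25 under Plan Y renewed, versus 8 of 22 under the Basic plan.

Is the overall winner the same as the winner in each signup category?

Organic: Plan Y 10/20 = 50.0%, the Basic plan 6/15 = 40.0% → Plan Y
Referral: Plan Y 39/96 = 40.6%, the Basic plan 1/5 = 20.0% → Plan Y
Affiliate: Plan Y 3/5 = 60.0%, the Basic plan 31/52 = 59.6% → Plan Y
Paid: Plan Y 11/25 = 44.0%, the Basic plan 8/22 = 36.4% → Plan Y
Overall: Plan Y 63/146 = 43.2%, the Basic plan 46/94 = 48.9% → the Basic plan
Plan Y wins each signup group but the Basic plan wins overall — the comparison reverses. Plan Y's customers skew toward referral, which has a lower base rate.

No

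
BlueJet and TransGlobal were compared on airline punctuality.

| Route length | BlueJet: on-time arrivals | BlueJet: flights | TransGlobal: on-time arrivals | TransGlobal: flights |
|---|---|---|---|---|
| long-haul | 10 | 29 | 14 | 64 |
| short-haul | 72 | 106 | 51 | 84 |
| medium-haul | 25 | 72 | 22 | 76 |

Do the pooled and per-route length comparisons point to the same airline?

Yes

Long-haul: BlueJet 10/29 = 34.5%, TransGlobal 14/64 = 21.9% → BlueJet
Short-haul: BlueJet 72/106 = 67.9%, TransGlobal 51/84 = 60.7% → BlueJet
Medium-haul: BlueJet 25/72 = 34.7%, TransGlobal 22/76 = 28.9% → BlueJet
Overall: BlueJet 107/207 = 51.7%, TransGlobal 87/224 = 38.8% → BlueJet
BlueJet wins overall and in every route group — no reversal.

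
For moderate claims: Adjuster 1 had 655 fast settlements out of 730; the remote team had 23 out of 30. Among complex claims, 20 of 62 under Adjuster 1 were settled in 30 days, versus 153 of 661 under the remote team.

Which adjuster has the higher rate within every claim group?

Adjuster 1

Moderate: Adjuster 1 655/730 = 89.7%, the remote team 23/30 = 76.7% → Adjuster 1
Complex: Adjuster 1 20/62 = 32.3%, the remote team 153/661 = 23.1% → Adjuster 1
Adjuster 1 has the higher rate in both groups.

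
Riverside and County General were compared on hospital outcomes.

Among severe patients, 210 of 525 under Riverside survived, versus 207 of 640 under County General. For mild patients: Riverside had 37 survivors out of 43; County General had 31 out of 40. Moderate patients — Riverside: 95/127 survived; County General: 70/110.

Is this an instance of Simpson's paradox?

No

Severe: Riverside 210/525 = 40.0%, County General 207/640 = 32.3% → Riverside
Mild: Riverside 37/43 = 86.0%, County General 31/40 = 77.5% → Riverside
Moderate: Riverside 95/127 = 74.8%, County General 70/110 = 63.6% → Riverside
Overall: Riverside 342/695 = 49.2%, County General 308/790 = 39.0% → Riverside
Riverside wins overall and in every case group — no reversal.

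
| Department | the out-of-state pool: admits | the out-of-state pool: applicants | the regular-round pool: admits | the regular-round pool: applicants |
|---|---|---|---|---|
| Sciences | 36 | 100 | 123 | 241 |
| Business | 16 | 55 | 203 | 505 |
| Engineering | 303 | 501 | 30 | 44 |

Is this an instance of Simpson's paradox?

Sciences: the out-of-state pool 36/100 = 36.0%, the regular-round pool 123/241 = 51.0% → the regular-round pool
Business: the out-of-state pool 16/55 = 29.1%, the regular-round pool 203/505 = 40.2% → the regular-round pool
Engineering: the out-of-state pool 303/501 = 60.5%, the regular-round pool 30/44 = 68.2% → the regular-round pool
Overall: the out-of-state pool 355/656 = 54.1%, the regular-round pool 356/790 = 45.1% → the out-of-state pool
The regular-round pool wins each department group but the out-of-state pool wins overall — the comparison reverses. The regular-round pool's applicants skew toward Business, which has a lower base rate.

Yes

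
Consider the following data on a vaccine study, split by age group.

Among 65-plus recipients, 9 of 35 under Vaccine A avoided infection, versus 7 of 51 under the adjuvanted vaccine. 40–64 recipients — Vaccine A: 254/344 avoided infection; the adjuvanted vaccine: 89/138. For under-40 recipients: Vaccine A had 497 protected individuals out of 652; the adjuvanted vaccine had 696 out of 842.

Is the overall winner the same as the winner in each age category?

No

65-plus: Vaccine A 9/35 = 25.7%, the adjuvanted vaccine 7/51 = 13.7% → Vaccine A
40–64: Vaccine A 254/344 = 73.8%, the adjuvanted vaccine 89/138 = 64.5% → Vaccine A
Under-40: Vaccine A 497/652 = 76.2%, the adjuvanted vaccine 696/842 = 82.7% → the adjuvanted vaccine
Overall: Vaccine A 760/1031 = 73.7%, the adjuvanted vaccine 792/1031 = 76.8% → the adjuvanted vaccine
Neither sweeps: Vaccine A wins 2 of 3 groups, the adjuvanted vaccine wins 1. The adjuvanted vaccine wins overall but not every group — no Simpson reversal.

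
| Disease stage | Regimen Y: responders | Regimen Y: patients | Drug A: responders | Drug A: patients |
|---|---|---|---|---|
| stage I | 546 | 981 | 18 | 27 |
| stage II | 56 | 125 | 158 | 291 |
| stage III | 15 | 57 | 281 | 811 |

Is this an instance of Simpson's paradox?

Yes

Stage I: Regimen Y 546/981 = 55.7%, Drug A 18/27 = 66.7% → Drug A
Stage II: Regimen Y 56/125 = 44.8%, Drug A 158/291 = 54.3% → Drug A
Stage III: Regimen Y 15/57 = 26.3%, Drug A 281/811 = 34.6% → Drug A
Overall: Regimen Y 617/1163 = 53.1%, Drug A 457/1129 = 40.5% → Regimen Y
Drug A wins each disease group but Regimen Y wins overall — the comparison reverses. Drug A's patients skew toward stage III, which has a lower base rate.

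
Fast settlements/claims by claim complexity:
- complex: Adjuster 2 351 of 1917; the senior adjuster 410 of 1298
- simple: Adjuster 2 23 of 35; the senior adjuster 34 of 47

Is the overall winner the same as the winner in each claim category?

Yes

Complex: Adjuster 2 351/1917 = 18.3%, the senior adjuster 410/1298 = 31.6% → the senior adjuster
Simple: Adjuster 2 23/35 = 65.7%, the senior adjuster 34/47 = 72.3% → the senior adjuster
Overall: Adjuster 2 374/1952 = 19.2%, the senior adjuster 444/1345 = 33.0% → the senior adjuster
The senior adjuster wins overall and in every claim group — no reversal.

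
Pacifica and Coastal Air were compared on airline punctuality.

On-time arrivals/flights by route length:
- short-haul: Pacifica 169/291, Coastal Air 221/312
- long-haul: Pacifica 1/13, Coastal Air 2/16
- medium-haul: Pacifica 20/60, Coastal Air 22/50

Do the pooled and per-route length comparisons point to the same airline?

Yes

Short-haul: Pacifica 169/291 = 58.1%, Coastal Air 221/312 = 70.8% → Coastal Air
Long-haul: Pacifica 1/13 = 7.7%, Coastal Air 2/16 = 12.5% → Coastal Air
Medium-haul: Pacifica 20/60 = 33.3%, Coastal Air 22/50 = 44.0% → Coastal Air
Overall: Pacifica 190/364 = 52.2%, Coastal Air 245/378 = 64.8% → Coastal Air
Coastal Air wins overall and in every route group — no reversal.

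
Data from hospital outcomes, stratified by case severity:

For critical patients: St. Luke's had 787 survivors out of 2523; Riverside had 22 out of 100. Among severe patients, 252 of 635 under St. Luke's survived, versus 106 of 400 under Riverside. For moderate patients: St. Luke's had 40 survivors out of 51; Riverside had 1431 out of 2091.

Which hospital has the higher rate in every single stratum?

St. Luke's

Critical: St. Luke's 787/2523 = 31.2%, Riverside 22/100 = 22.0% → St. Luke's
Severe: St. Luke's 252/635 = 39.7%, Riverside 106/400 = 26.5% → St. Luke's
Moderate: St. Luke's 40/51 = 78.4%, Riverside 1431/2091 = 68.4% → St. Luke's
St. Luke's has the higher rate in all 3 groups.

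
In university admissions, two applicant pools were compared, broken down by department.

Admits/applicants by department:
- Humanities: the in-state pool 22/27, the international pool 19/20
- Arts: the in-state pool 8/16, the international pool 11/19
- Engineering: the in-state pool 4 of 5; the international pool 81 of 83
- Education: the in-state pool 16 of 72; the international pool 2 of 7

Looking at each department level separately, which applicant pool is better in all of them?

the international pool

Humanities: the in-state pool 22/27 = 81.5%, the international pool 19/20 = 95.0% → the international pool
Arts: the in-state pool 8/16 = 50.0%, the international pool 11/19 = 57.9% → the international pool
Engineering: the in-state pool 4/5 = 80.0%, the international pool 81/83 = 97.6% → the international pool
Education: the in-state pool 16/72 = 22.2%, the international pool 2/7 = 28.6% → the international pool
The international pool has the higher rate in all 4 groups.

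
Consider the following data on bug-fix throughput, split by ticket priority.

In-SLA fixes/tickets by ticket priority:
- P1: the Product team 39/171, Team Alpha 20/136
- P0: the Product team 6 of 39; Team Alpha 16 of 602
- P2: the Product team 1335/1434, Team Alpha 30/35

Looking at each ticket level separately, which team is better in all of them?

the Product team

P1: the Product team 39/171 = 22.8%, Team Alpha 20/136 = 14.7% → the Product team
P0: the Product team 6/39 = 15.4%, Team Alpha 16/602 = 2.7% → the Product team
P2: the Product team 1335/1434 = 93.1%, Team Alpha 30/35 = 85.7% → the Product team
The Product team has the higher rate in all 3 groups.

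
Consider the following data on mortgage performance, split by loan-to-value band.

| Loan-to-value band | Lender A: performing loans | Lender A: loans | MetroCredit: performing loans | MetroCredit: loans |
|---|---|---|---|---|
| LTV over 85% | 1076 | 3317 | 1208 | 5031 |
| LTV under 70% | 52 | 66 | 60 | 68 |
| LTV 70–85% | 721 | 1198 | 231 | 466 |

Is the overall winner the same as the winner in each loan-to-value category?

LTV over 85%: Lender A 1076/3317 = 32.4%, MetroCredit 1208/5031 = 24.0% → Lender A
LTV under 70%: Lender A 52/66 = 78.8%, MetroCredit 60/68 = 88.2% → MetroCredit
LTV 70–85%: Lender A 721/1198 = 60.2%, MetroCredit 231/466 = 49.6% → Lender A
Overall: Lender A 1849/4581 = 40.4%, MetroCredit 1499/5565 = 26.9% → Lender A
Neither sweeps: Lender A wins 2 of 3 groups, MetroCredit wins 1. Lender A wins overall but not every group — no Simpson reversal.

No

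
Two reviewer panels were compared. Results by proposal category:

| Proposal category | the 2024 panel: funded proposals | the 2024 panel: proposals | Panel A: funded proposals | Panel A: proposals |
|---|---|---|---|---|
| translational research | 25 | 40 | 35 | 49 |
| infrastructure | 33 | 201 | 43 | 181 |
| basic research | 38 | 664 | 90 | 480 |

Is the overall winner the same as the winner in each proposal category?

Yes

Translational research: the 2024 panel 25/40 = 62.5%, Panel A 35/49 = 71.4% → Panel A
Infrastructure: the 2024 panel 33/201 = 16.4%, Panel A 43/181 = 23.8% → Panel A
Basic research: the 2024 panel 38/664 = 5.7%, Panel A 90/480 = 18.8% → Panel A
Overall: the 2024 panel 96/905 = 10.6%, Panel A 168/710 = 23.7% → Panel A
Panel A wins overall and in every proposal group — no reversal.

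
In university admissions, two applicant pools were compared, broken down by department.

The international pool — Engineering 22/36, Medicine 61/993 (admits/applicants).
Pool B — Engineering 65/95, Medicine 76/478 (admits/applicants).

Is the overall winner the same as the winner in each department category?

Yes

Engineering: the international pool 22/36 = 61.1%, Pool B 65/95 = 68.4% → Pool B
Medicine: the international pool 61/993 = 6.1%, Pool B 76/478 = 15.9% → Pool B
Overall: the international pool 83/1029 = 8.1%, Pool B 141/573 = 24.6% → Pool B
Pool B wins overall and in every department group — no reversal.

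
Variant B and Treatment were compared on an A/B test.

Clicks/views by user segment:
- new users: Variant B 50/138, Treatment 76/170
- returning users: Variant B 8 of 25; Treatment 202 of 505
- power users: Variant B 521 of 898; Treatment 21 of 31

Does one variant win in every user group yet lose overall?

New users: Variant B 50/138 = 36.2%, Treatment 76/170 = 44.7% → Treatment
Returning users: Variant B 8/25 = 32.0%, Treatment 202/505 = 40.0% → Treatment
Power users: Variant B 521/898 = 58.0%, Treatment 21/31 = 67.7% → Treatment
Overall: Variant B 579/1061 = 54.6%, Treatment 299/706 = 42.4% → Variant B
Treatment wins each user group but Variant B wins overall — the comparison reverses. Treatment's views skew toward returning users, which has a lower base rate.

Yes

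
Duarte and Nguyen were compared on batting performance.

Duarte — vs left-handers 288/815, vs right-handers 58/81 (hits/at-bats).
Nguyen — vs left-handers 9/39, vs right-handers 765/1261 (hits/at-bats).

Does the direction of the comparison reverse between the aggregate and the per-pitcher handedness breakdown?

Vs left-handers: Duarte 288/815 = 35.3%, Nguyen 9/39 = 23.1% → Duarte
Vs right-handers: Duarte 58/81 = 71.6%, Nguyen 765/1261 = 60.7% → Duarte
Overall: Duarte 346/896 = 38.6%, Nguyen 774/1300 = 59.5% → Nguyen
Duarte wins each pitcher group but Nguyen wins overall — the comparison reverses. Duarte's at-bats skew toward vs left-handers, which has a lower base rate.

Yes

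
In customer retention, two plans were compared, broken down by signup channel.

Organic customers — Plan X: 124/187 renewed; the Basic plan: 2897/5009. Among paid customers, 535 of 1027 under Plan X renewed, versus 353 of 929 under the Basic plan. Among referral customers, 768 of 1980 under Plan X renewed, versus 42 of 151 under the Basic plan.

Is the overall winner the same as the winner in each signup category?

No

Organic: Plan X 124/187 = 66.3%, the Basic plan 2897/5009 = 57.8% → Plan X
Paid: Plan X 535/1027 = 52.1%, the Basic plan 353/929 = 38.0% → Plan X
Referral: Plan X 768/1980 = 38.8%, the Basic plan 42/151 = 27.8% → Plan X
Overall: Plan X 1427/3194 = 44.7%, the Basic plan 3292/6089 = 54.1% → the Basic plan
Plan X wins each signup group but the Basic plan wins overall — the comparison reverses. Plan X's customers skew toward referral, which has a lower base rate.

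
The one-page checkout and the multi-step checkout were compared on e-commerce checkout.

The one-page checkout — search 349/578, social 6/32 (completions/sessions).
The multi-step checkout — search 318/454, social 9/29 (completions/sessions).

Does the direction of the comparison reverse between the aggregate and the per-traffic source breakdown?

Search: the one-page checkout 349/578 = 60.4%, the multi-step checkout 318/454 = 70.0% → the multi-step checkout
Social: the one-page checkout 6/32 = 18.8%, the multi-step checkout 9/29 = 31.0% → the multi-step checkout
Overall: the one-page checkout 355/610 = 58.2%, the multi-step checkout 327/483 = 67.7% → the multi-step checkout
The multi-step checkout wins overall and in every traffic group — no reversal.

No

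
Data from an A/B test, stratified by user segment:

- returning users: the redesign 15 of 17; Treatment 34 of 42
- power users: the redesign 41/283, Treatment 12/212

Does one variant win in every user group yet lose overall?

No

Returning users: the redesign 15/17 = 88.2%, Treatment 34/42 = 81.0% → the redesign
Power users: the redesign 41/283 = 14.5%, Treatment 12/212 = 5.7% → the redesign
Overall: the redesign 56/300 = 18.7%, Treatment 46/254 = 18.1% → the redesign
The redesign wins overall and in every user group — no reversal.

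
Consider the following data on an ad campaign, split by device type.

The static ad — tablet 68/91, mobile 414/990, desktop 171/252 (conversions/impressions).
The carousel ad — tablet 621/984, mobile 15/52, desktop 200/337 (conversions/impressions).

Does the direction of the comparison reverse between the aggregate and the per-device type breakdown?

Yes

Tablet: the static ad 68/91 = 74.7%, the carousel ad 621/984 = 63.1% → the static ad
Mobile: the static ad 414/990 = 41.8%, the carousel ad 15/52 = 28.8% → the static ad
Desktop: the static ad 171/252 = 67.9%, the carousel ad 200/337 = 59.3% → the static ad
Overall: the static ad 653/1333 = 49.0%, the carousel ad 836/1373 = 60.9% → the carousel ad
The static ad wins each device group but the carousel ad wins overall — the comparison reverses. The static ad's impressions skew toward mobile, which has a lower base rate.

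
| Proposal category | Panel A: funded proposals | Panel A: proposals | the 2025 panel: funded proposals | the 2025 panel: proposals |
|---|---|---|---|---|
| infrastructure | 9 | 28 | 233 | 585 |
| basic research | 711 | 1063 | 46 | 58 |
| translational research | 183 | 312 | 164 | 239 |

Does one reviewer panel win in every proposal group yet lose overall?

Infrastructure: Panel A 9/28 = 32.1%, the 2025 panel 233/585 = 39.8% → the 2025 panel
Basic research: Panel A 711/1063 = 66.9%, the 2025 panel 46/58 = 79.3% → the 2025 panel
Translational research: Panel A 183/312 = 58.7%, the 2025 panel 164/239 = 68.6% → the 2025 panel
Overall: Panel A 903/1403 = 64.4%, the 2025 panel 443/882 = 50.2% → Panel A
The 2025 panel wins each proposal group but Panel A wins overall — the comparison reverses. The 2025 panel's proposals skew toward infrastructure, which has a lower base rate.

Yes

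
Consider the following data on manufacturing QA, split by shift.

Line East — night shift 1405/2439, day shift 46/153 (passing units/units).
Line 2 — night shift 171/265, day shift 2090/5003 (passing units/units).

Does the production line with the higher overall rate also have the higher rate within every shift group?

No

Night shift: Line East 1405/2439 = 57.6%, Line 2 171/265 = 64.5% → Line 2
Day shift: Line East 46/153 = 30.1%, Line 2 2090/5003 = 41.8% → Line 2
Overall: Line East 1451/2592 = 56.0%, Line 2 2261/5268 = 42.9% → Line East
Line 2 wins each shift group but Line East wins overall — the comparison reverses. Line 2's units skew toward day shift, which has a lower base rate.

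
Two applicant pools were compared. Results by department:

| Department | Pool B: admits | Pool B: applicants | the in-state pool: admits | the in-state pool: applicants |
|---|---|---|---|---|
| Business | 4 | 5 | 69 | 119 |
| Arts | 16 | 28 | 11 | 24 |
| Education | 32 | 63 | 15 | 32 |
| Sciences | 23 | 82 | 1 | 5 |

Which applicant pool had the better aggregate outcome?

the in-state pool

Business: Pool B 4/5 = 80.0%, the in-state pool 69/119 = 58.0% → Pool B
Arts: Pool B 16/28 = 57.1%, the in-state pool 11/24 = 45.8% → Pool B
Education: Pool B 32/63 = 50.8%, the in-state pool 15/32 = 46.9% → Pool B
Sciences: Pool B 23/82 = 28.0%, the in-state pool 1/5 = 20.0% → Pool B
Overall: Pool B 75/178 = 42.1%, the in-state pool 96/180 = 53.3% → the in-state pool
(Pool B wins every department group but the in-state pool wins overall — Pool B's applicants skew toward the low-rate Sciences group.)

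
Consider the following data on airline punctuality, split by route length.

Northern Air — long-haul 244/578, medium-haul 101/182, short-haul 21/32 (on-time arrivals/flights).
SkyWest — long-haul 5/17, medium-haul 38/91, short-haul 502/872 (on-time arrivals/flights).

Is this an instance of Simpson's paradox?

Yes

Long-haul: Northern Air 244/578 = 42.2%, SkyWest 5/17 = 29.4% → Northern Air
Medium-haul: Northern Air 101/182 = 55.5%, SkyWest 38/91 = 41.8% → Northern Air
Short-haul: Northern Air 21/32 = 65.6%, SkyWest 502/872 = 57.6% → Northern Air
Overall: Northern Air 366/792 = 46.2%, SkyWest 545/980 = 55.6% → SkyWest
Northern Air wins each route group but SkyWest wins overall — the comparison reverses. Northern Air's flights skew toward long-haul, which has a lower base rate.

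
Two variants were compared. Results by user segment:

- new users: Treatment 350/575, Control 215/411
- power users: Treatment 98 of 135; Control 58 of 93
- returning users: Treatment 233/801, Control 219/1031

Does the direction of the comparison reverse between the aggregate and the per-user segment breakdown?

No

New users: Treatment 350/575 = 60.9%, Control 215/411 = 52.3% → Treatment
Power users: Treatment 98/135 = 72.6%, Control 58/93 = 62.4% → Treatment
Returning users: Treatment 233/801 = 29.1%, Control 219/1031 = 21.2% → Treatment
Overall: Treatment 681/1511 = 45.1%, Control 492/1535 = 32.1% → Treatment
Treatment wins overall and in every user group — no reversal.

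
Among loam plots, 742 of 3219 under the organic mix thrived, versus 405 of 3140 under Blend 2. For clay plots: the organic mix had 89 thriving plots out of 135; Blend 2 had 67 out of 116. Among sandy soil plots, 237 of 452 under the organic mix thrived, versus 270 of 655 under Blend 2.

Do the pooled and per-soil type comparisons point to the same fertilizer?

Loam: the organic mix 742/3219 = 23.1%, Blend 2 405/3140 = 12.9% → the organic mix
Clay: the organic mix 89/135 = 65.9%, Blend 2 67/116 = 57.8% → the organic mix
Sandy soil: the organic mix 237/452 = 52.4%, Blend 2 270/655 = 41.2% → the organic mix
Overall: the organic mix 1068/3806 = 28.1%, Blend 2 742/3911 = 19.0% → the organic mix
The organic mix wins overall and in every soil group — no reversal.

Yes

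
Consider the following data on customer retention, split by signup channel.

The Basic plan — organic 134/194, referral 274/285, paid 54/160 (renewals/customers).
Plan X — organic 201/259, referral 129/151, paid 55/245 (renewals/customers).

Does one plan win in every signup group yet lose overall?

No

Organic: the Basic plan 134/194 = 69.1%, Plan X 201/259 = 77.6% → Plan X
Referral: the Basic plan 274/285 = 96.1%, Plan X 129/151 = 85.4% → the Basic plan
Paid: the Basic plan 54/160 = 33.8%, Plan X 55/245 = 22.4% → the Basic plan
Overall: the Basic plan 462/639 = 72.3%, Plan X 385/655 = 58.8% → the Basic plan
Neither sweeps: the Basic plan wins 2 of 3 groups, Plan X wins 1. The Basic plan wins overall but not every group — no Simpson reversal.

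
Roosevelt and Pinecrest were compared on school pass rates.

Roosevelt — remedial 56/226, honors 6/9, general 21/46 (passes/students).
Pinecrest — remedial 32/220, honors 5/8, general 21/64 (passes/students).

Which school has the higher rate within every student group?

Remedial: Roosevelt 56/226 = 24.8%, Pinecrest 32/220 = 14.5% → Roosevelt
Honors: Roosevelt 6/9 = 66.7%, Pinecrest 5/8 = 62.5% → Roosevelt
General: Roosevelt 21/46 = 45.7%, Pinecrest 21/64 = 32.8% → Roosevelt
Roosevelt has the higher rate in all 3 groups.

Roosevelt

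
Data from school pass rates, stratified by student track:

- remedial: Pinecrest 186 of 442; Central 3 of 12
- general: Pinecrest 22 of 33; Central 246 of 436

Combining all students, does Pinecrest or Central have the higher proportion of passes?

Central

Remedial: Pinecrest 186/442 = 42.1%, Central 3/12 = 25.0% → Pinecrest
General: Pinecrest 22/33 = 66.7%, Central 246/436 = 56.4% → Pinecrest
Overall: Pinecrest 208/475 = 43.8%, Central 249/448 = 55.6% → Central
(Pinecrest wins every student group but Central wins overall — Pinecrest's students skew toward the low-rate remedial group.)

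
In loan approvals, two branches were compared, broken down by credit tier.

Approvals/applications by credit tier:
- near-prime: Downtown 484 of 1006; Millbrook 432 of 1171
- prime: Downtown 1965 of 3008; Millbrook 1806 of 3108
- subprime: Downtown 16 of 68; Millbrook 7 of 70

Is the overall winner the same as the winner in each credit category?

Near-prime: Downtown 484/1006 = 48.1%, Millbrook 432/1171 = 36.9% → Downtown
Prime: Downtown 1965/3008 = 65.3%, Millbrook 1806/3108 = 58.1% → Downtown
Subprime: Downtown 16/68 = 23.5%, Millbrook 7/70 = 10.0% → Downtown
Overall: Downtown 2465/4082 = 60.4%, Millbrook 2245/4349 = 51.6% → Downtown
Downtown wins overall and in every credit group — no reversal.

Yes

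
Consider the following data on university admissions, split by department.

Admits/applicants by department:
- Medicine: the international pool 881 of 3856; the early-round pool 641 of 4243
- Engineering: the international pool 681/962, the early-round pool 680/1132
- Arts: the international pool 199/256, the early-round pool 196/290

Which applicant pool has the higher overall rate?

Medicine: the international pool 881/3856 = 22.8%, the early-round pool 641/4243 = 15.1% → the international pool
Engineering: the international pool 681/962 = 70.8%, the early-round pool 680/1132 = 60.1% → the international pool
Arts: the international pool 199/256 = 77.7%, the early-round pool 196/290 = 67.6% → the international pool
Overall: the international pool 1761/5074 = 34.7%, the early-round pool 1517/5665 = 26.8% → the international pool

the international pool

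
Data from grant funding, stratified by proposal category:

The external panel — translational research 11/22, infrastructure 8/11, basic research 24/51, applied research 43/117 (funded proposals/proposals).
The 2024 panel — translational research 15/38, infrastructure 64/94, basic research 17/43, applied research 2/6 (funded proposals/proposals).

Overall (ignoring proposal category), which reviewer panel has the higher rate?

Translational research: the external panel 11/22 = 50.0%, the 2024 panel 15/38 = 39.5% → the external panel
Infrastructure: the external panel 8/11 = 72.7%, the 2024 panel 64/94 = 68.1% → the external panel
Basic research: the external panel 24/51 = 47.1%, the 2024 panel 17/43 = 39.5% → the external panel
Applied research: the external panel 43/117 = 36.8%, the 2024 panel 2/6 = 33.3% → the external panel
Overall: the external panel 86/201 = 42.8%, the 2024 panel 98/181 = 54.1% → the 2024 panel
(The external panel wins every proposal group but the 2024 panel wins overall — the external panel's proposals skew toward the low-rate applied research group.)

the 2024 panel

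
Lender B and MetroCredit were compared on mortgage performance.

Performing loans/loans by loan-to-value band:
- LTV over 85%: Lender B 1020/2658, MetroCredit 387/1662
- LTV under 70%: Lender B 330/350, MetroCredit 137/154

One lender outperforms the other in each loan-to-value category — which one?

LTV over 85%: Lender B 1020/2658 = 38.4%, MetroCredit 387/1662 = 23.3% → Lender B
LTV under 70%: Lender B 330/350 = 94.3%, MetroCredit 137/154 = 89.0% → Lender B
Lender B has the higher rate in both groups.

Lender B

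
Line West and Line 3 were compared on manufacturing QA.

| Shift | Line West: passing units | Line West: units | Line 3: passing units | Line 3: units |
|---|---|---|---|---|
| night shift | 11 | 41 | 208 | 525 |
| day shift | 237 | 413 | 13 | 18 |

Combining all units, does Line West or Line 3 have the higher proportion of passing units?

Line West

Night shift: Line West 11/41 = 26.8%, Line 3 208/525 = 39.6% → Line 3
Day shift: Line West 237/413 = 57.4%, Line 3 13/18 = 72.2% → Line 3
Overall: Line West 248/454 = 54.6%, Line 3 221/543 = 40.7% → Line West
(Line 3 wins every shift group but Line West wins overall — Line 3's units skew toward the low-rate night shift group.)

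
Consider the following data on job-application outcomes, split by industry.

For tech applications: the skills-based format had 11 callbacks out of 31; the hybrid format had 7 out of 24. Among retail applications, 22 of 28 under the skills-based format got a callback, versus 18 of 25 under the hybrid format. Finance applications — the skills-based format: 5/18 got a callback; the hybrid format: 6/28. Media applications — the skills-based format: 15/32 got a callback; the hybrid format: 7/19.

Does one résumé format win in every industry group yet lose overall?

No

Tech: the skills-based format 11/31 = 35.5%, the hybrid format 7/24 = 29.2% → the skills-based format
Retail: the skills-based format 22/28 = 78.6%, the hybrid format 18/25 = 72.0% → the skills-based format
Finance: the skills-based format 5/18 = 27.8%, the hybrid format 6/28 = 21.4% → the skills-based format
Media: the skills-based format 15/32 = 46.9%, the hybrid format 7/19 = 36.8% → the skills-based format
Overall: the skills-based format 53/109 = 48.6%, the hybrid format 38/96 = 39.6% → the skills-based format
The skills-based format wins overall and in every industry group — no reversal.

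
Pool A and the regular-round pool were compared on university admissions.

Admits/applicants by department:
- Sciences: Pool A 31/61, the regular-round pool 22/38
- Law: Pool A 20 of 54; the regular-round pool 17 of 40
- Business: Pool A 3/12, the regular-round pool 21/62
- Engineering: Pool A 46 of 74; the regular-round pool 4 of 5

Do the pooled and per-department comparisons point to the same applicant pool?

No

Sciences: Pool A 31/61 = 50.8%, the regular-round pool 22/38 = 57.9% → the regular-round pool
Law: Pool A 20/54 = 37.0%, the regular-round pool 17/40 = 42.5% → the regular-round pool
Business: Pool A 3/12 = 25.0%, the regular-round pool 21/62 = 33.9% → the regular-round pool
Engineering: Pool A 46/74 = 62.2%, the regular-round pool 4/5 = 80.0% → the regular-round pool
Overall: Pool A 100/201 = 49.8%, the regular-round pool 64/145 = 44.1% → Pool A
The regular-round pool wins each department group but Pool A wins overall — the comparison reverses. The regular-round pool's applicants skew toward Business, which has a lower base rate.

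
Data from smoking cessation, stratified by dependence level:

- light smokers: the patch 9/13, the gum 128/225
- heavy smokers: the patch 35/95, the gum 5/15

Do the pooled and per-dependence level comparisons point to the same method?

No

Light smokers: the patch 9/13 = 69.2%, the gum 128/225 = 56.9% → the patch
Heavy smokers: the patch 35/95 = 36.8%, the gum 5/15 = 33.3% → the patch
Overall: the patch 44/108 = 40.7%, the gum 133/240 = 55.4% → the gum
The patch wins each dependence group but the gum wins overall — the comparison reverses. The patch's participants skew toward heavy smokers, which has a lower base rate.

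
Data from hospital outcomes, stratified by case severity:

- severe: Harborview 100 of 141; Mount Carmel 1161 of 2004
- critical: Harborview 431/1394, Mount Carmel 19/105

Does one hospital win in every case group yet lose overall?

Yes

Severe: Harborview 100/141 = 70.9%, Mount Carmel 1161/2004 = 57.9% → Harborview
Critical: Harborview 431/1394 = 30.9%, Mount Carmel 19/105 = 18.1% → Harborview
Overall: Harborview 531/1535 = 34.6%, Mount Carmel 1180/2109 = 56.0% → Mount Carmel
Harborview wins each case group but Mount Carmel wins overall — the comparison reverses. Harborview's patients skew toward critical, which has a lower base rate.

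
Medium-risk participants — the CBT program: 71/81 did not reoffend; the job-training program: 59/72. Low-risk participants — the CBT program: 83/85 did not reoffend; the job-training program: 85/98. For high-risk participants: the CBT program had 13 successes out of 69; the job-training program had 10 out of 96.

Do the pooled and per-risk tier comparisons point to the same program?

Yes

Medium-risk: the CBT program 71/81 = 87.7%, the job-training program 59/72 = 81.9% → the CBT program
Low-risk: the CBT program 83/85 = 97.6%, the job-training program 85/98 = 86.7% → the CBT program
High-risk: the CBT program 13/69 = 18.8%, the job-training program 10/96 = 10.4% → the CBT program
Overall: the CBT program 167/235 = 71.1%, the job-training program 154/266 = 57.9% → the CBT program
The CBT program wins overall and in every risk group — no reversal.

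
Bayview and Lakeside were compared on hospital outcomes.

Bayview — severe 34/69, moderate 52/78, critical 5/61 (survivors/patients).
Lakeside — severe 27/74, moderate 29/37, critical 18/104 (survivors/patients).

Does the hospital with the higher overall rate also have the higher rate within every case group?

No

Severe: Bayview 34/69 = 49.3%, Lakeside 27/74 = 36.5% → Bayview
Moderate: Bayview 52/78 = 66.7%, Lakeside 29/37 = 78.4% → Lakeside
Critical: Bayview 5/61 = 8.2%, Lakeside 18/104 = 17.3% → Lakeside
Overall: Bayview 91/208 = 43.8%, Lakeside 74/215 = 34.4% → Bayview
Neither sweeps: Bayview wins 1 of 3 groups, Lakeside wins 2. Bayview wins overall but not every group — no Simpson reversal.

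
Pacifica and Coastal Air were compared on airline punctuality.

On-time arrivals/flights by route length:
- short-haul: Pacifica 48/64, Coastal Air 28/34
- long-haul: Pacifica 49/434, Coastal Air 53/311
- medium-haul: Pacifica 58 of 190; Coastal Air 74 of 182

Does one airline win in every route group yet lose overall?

No

Short-haul: Pacifica 48/64 = 75.0%, Coastal Air 28/34 = 82.4% → Coastal Air
Long-haul: Pacifica 49/434 = 11.3%, Coastal Air 53/311 = 17.0% → Coastal Air
Medium-haul: Pacifica 58/190 = 30.5%, Coastal Air 74/182 = 40.7% → Coastal Air
Overall: Pacifica 155/688 = 22.5%, Coastal Air 155/527 = 29.4% → Coastal Air
Coastal Air wins overall and in every route group — no reversal.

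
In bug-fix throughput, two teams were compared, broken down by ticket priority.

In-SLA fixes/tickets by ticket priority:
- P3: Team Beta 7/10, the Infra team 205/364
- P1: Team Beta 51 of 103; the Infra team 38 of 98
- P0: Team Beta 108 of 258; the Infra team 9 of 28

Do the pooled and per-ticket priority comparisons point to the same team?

No

P3: Team Beta 7/10 = 70.0%, the Infra team 205/364 = 56.3% → Team Beta
P1: Team Beta 51/103 = 49.5%, the Infra team 38/98 = 38.8% → Team Beta
P0: Team Beta 108/258 = 41.9%, the Infra team 9/28 = 32.1% → Team Beta
Overall: Team Beta 166/371 = 44.7%, the Infra team 252/490 = 51.4% → the Infra team
Team Beta wins each ticket group but the Infra team wins overall — the comparison reverses. Team Beta's tickets skew toward P0, which has a lower base rate.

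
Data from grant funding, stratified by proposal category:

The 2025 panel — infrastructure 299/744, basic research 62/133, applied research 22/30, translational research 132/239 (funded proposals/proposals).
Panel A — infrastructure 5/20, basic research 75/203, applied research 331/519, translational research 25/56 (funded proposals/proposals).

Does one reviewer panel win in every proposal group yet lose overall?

Yes

Infrastructure: the 2025 panel 299/744 = 40.2%, Panel A 5/20 = 25.0% → the 2025 panel
Basic research: the 2025 panel 62/133 = 46.6%, Panel A 75/203 = 36.9% → the 2025 panel
Applied research: the 2025 panel 22/30 = 73.3%, Panel A 331/519 = 63.8% → the 2025 panel
Translational research: the 2025 panel 132/239 = 55.2%, Panel A 25/56 = 44.6% → the 2025 panel
Overall: the 2025 panel 515/1146 = 44.9%, Panel A 436/798 = 54.6% → Panel A
The 2025 panel wins each proposal group but Panel A wins overall — the comparison reverses. The 2025 panel's proposals skew toward infrastructure, which has a lower base rate.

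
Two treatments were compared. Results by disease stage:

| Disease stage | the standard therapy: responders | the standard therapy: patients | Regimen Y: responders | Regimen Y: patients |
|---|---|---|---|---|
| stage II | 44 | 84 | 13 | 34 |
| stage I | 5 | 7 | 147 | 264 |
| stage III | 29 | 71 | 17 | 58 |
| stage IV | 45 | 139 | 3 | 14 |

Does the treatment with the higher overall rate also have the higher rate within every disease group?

No

Stage II: the standard therapy 44/84 = 52.4%, Regimen Y 13/34 = 38.2% → the standard therapy
Stage I: the standard therapy 5/7 = 71.4%, Regimen Y 147/264 = 55.7% → the standard therapy
Stage III: the standard therapy 29/71 = 40.8%, Regimen Y 17/58 = 29.3% → the standard therapy
Stage IV: the standard therapy 45/139 = 32.4%, Regimen Y 3/14 = 21.4% → the standard therapy
Overall: the standard therapy 123/301 = 40.9%, Regimen Y 180/370 = 48.6% → Regimen Y
The standard therapy wins each disease group but Regimen Y wins overall — the comparison reverses. The standard therapy's patients skew toward stage IV, which has a lower base rate.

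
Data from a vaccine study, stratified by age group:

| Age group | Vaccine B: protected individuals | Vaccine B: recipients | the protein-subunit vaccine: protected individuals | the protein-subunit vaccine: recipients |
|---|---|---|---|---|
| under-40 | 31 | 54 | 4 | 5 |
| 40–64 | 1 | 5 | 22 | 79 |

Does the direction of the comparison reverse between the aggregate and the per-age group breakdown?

Yes

Under-40: Vaccine B 31/54 = 57.4%, the protein-subunit vaccine 4/5 = 80.0% → the protein-subunit vaccine
40–64: Vaccine B 1/5 = 20.0%, the protein-subunit vaccine 22/79 = 27.8% → the protein-subunit vaccine
Overall: Vaccine B 32/59 = 54.2%, the protein-subunit vaccine 26/84 = 31.0% → Vaccine B
The protein-subunit vaccine wins each age group but Vaccine B wins overall — the comparison reverses. The protein-subunit vaccine's recipients skew toward 40–64, which has a lower base rate.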